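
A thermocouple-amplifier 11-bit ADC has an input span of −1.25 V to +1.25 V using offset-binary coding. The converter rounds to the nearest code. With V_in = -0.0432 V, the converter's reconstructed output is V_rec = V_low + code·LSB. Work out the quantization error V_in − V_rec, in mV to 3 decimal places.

One LSB is 2.5 V / 2048 = 1.221 mV.
Scaled input = 988.6106 LSBs, so code = 989.
V_rec = (−1.25) + 989·0.0012207 = -0.042724609 V.
V_in − V_rec = -0.000475391 V = -0.475 mV.

-0.475 mV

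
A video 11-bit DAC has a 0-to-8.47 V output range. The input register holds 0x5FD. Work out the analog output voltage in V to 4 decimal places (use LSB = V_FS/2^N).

LSB = 8.47 V / 2^11 = 4.136 mV.
Code 0x5FD = 1533 decimal.
V_out = 0 + 1533 × 0.00413574 V = 6.34009 V.

6.3401 V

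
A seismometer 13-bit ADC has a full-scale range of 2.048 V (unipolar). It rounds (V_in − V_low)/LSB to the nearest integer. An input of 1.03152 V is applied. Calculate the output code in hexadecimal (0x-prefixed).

Full-scale span = 2.048 V; LSB = 2.048/2^13 = 250.00 µV.
(1.03152 − 0) / 0.00025 = 4126.080 LSBs.
So the output code is 4126.
In hexadecimal (0x-prefixed): 0x101E.

code 0x101E (decimal 4126)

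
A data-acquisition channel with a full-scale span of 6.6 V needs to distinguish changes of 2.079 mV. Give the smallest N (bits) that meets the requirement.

Number of steps required ≥ 6.6 V / 2.079 mV = 3174.60.
Need 2^N ≥ 3174.60; 2^11 = 2048, 2^12 = 4096.
Minimum N = 12.

12 bits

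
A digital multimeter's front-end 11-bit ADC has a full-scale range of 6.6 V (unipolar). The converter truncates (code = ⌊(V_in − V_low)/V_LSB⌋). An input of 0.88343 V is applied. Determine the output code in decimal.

code 274

LSB = 6.6 V / 2048 = 3.223 mV.
(0.88343 − 0) / 0.00322266 = 274.131 LSBs.
⌊·⌋(274.131) = 274.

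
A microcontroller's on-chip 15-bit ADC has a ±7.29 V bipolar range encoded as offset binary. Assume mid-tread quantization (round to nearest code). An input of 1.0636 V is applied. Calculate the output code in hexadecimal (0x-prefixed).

LSB = 14.58 V / 32768 = 444.95 µV.
(V_in − V_low)/LSB = (1.0636 − (−7.29)) / 0.000444946 = 18774.401.
Round → code 18774.
In hexadecimal (0x-prefixed): 0x4956.

code 0x4956 (decimal 18774)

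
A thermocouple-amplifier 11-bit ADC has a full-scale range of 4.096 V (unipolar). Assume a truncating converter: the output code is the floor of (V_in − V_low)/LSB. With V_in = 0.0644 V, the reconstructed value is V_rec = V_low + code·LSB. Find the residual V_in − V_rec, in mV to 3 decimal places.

Step size: 4.096 V ÷ 2^11 = 2.000 mV.
(0.0644 − 0)/0.002 = 32.2000; ⌊·⌋ gives code 32.
V_rec = 0 + 32·0.002 = 0.064 V.
Difference: 0.0004 V → 0.400 mV.

0.400 mV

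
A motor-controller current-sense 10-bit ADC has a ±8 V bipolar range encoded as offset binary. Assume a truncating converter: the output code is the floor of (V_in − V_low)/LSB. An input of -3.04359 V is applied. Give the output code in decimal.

code 317

Full-scale span = 16 V; LSB = 16/2^10 = 15.625 mV.
(-3.04359 − (−8)) / 0.015625 = 317.210 LSBs.
Floor → code 317.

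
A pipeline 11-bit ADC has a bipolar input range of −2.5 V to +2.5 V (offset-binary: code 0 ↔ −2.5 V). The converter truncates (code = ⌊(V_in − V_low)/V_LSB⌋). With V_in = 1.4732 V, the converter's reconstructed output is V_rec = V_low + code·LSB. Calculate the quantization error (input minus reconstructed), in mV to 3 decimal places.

1.032 mV

Step size: 5 V ÷ 2^11 = 2.441 mV.
(V_in − V_low)/LSB = (1.4732 − (−2.5))/0.00244141 = 1627.4227 → code 1627 (floor).
Reconstructed: 1.472168 V.
V_in − V_rec = 0.00103203 V = 1.032 mV.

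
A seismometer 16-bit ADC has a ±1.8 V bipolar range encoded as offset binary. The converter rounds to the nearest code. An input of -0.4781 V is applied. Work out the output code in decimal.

LSB = 3.6 V / 65536 = 54.93 µV.
(V_in − V_low)/LSB = (-0.4781 − (−1.8)) / 5.49316e-05 = 24064.455.
Round → code 24064.

code 24064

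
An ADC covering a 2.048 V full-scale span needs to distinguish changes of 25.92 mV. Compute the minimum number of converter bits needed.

Number of steps required ≥ 2.048 V / 25.92 mV = 79.01.
Need 2^N ≥ 79.01; 2^6 = 64, 2^7 = 128.
Minimum N = 7.

7 bits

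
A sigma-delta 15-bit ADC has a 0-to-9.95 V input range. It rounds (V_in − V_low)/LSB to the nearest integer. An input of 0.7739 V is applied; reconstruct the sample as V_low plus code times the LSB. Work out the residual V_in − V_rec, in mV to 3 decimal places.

One LSB is 9.95 V / 32768 = 303.65 µV.
(V_in − V_low)/LSB = (0.7739 − 0)/0.00030365 = 2548.6588 → code 2549 (round).
Code 2549 maps back to 0 + 2549×0.00030365 V = 0.7740036 V.
Difference: -0.000103601 V → -0.104 mV.

-0.104 mV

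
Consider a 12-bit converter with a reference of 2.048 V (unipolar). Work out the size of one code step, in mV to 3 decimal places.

0.500 mV

Full-scale span = 2.048 V.
LSB = 2.048 / 2^12 = 2.048 / 4096 = 0.0005 V = 0.500 mV.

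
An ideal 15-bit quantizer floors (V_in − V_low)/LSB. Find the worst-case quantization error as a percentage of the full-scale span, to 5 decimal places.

Truncating → worst-case error = 1 LSB = V_FS/2^15, so 100/32768 = 0.00305176 % of full scale.

0.00305 %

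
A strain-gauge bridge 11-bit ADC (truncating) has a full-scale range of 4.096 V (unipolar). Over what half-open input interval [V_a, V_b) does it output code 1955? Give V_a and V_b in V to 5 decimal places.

[3.91000 V, 3.91200 V)

LSB = 4.096/2^11 = 2.000 mV.
V_a = V_low + 1955·LSB = 3.91 V; V_b = V_low + 1956·LSB = 3.912 V.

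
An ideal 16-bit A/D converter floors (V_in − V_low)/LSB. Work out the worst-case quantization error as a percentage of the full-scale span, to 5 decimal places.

0.00153 %

Truncating → worst-case error = 1 LSB = V_FS/2^16, so 100/65536 = 0.00152588 % of full scale.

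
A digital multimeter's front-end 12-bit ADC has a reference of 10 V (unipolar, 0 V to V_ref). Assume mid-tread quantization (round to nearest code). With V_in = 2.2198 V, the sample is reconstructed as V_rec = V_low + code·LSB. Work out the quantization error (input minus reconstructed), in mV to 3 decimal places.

Step size: 10 V ÷ 2^12 = 2.441 mV.
Scaled input = 909.2301 LSBs, so code = 909.
V_rec = 0 + 909·0.00244141 = 2.2192383 V.
V_in − V_rec = 0.000561719 V = 0.562 mV.

0.562 mV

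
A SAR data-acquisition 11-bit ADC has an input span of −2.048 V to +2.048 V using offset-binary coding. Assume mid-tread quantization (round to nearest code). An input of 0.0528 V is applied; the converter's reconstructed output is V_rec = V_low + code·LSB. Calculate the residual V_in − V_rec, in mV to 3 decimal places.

LSB = 4.096/2^11 = 2.000 mV.
(V_in − V_low)/LSB = (0.0528 − (−2.048))/0.002 = 1050.4000 → code 1050 (round).
V_rec = (−2.048) + 1050·0.002 = 0.052 V.
Error = 0.0528 − 0.052 = 0.0008 V = 0.800 mV.

0.800 mV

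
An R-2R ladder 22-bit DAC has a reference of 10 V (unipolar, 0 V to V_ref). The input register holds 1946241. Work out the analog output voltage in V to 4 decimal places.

4.6402 V

LSB = 10 V / 2^22 = 2.38 µV.
V_out = 0 + 1946241 × 2.38419e-06 V = 4.6402 V.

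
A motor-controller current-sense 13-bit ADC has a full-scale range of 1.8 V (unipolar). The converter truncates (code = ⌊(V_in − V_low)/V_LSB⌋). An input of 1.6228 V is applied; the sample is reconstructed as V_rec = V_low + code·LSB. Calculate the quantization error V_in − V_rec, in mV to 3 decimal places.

0.119 mV

LSB = 1.8/2^13 = 219.73 µV.
(1.6228 − 0)/0.000219727 = 7385.5431; ⌊·⌋ gives code 7385.
Code 7385 maps back to 0 + 7385×0.000219727 V = 1.6226807 V.
Difference: 0.000119336 V → 0.119 mV.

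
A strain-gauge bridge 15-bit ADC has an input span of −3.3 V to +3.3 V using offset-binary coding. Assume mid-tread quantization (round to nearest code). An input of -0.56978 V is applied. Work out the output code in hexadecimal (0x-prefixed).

With 32768 levels over 6.6 V, one step is 201.42 µV.
(V_in − V_low)/LSB = (-0.56978 − (−3.3)) / 0.000201416 = 13555.129.
round(13555.129) = 13555.
In hexadecimal (0x-prefixed): 0x34F3.

code 0x34F3 (decimal 13555)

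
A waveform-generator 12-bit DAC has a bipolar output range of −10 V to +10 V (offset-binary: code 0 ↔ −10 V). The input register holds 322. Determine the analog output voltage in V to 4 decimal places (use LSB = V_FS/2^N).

LSB = 20 V / 2^12 = 4.883 mV.
V_out = (−10) + 322 × 0.00488281 V = -8.42773 V.

-8.4277 V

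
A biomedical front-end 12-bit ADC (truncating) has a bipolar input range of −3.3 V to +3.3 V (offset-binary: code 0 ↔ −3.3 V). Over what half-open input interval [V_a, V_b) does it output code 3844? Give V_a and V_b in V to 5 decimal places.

LSB = 6.6/2^12 = 1.611 mV.
V_a = V_low + 3844·LSB = 2.89395 V; V_b = V_low + 3845·LSB = 2.89556 V.

[2.89395 V, 2.89556 V)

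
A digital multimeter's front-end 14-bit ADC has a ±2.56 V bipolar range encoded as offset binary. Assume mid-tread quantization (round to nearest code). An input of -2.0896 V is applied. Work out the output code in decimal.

code 1505

LSB = 5.12 V / 16384 = 312.50 µV.
Input sits at 1505.280 steps above V_low.
round(1505.280) = 1505.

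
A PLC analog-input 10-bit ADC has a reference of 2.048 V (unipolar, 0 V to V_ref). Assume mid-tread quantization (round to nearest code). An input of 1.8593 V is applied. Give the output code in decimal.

code 930

With 1024 levels over 2.048 V, one step is 2.000 mV.
(1.8593 − 0) / 0.002 = 929.650 LSBs.
round(929.650) = 930.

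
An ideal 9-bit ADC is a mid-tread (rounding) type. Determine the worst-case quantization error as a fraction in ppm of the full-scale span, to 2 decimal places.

Rounding → worst-case error = ½ LSB = V_FS/2^10, so 1e+06/1024 = 976.562 ppm of full scale.

976.56 ppm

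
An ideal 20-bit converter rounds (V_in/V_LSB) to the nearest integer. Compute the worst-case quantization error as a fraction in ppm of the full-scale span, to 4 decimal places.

Rounding → worst-case error = ½ LSB = V_FS/2^21, so 1e+06/2097152 = 0.476837 ppm of full scale.

0.4768 ppm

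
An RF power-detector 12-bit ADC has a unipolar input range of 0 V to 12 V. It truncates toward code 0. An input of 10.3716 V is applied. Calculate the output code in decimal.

code 3540

LSB = 12 V / 4096 = 2.930 mV.
Input sits at 3540.173 steps above V_low.
⌊·⌋(3540.173) = 3540.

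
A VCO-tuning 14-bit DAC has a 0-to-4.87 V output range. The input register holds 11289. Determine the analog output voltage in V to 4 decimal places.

LSB = 4.87 V / 2^14 = 297.24 µV.
V_out = 0 + 11289 × 0.000297241 V = 3.35556 V.

3.3556 V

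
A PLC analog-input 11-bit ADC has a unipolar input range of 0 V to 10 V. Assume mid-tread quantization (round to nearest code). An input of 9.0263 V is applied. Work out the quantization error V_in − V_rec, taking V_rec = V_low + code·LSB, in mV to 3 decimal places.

-2.020 mV

Step size: 10 V ÷ 2^11 = 4.883 mV.
Scaled input = 1848.5862 LSBs, so code = 1849.
V_rec = 0 + 1849·0.00488281 = 9.0283203 V.
Difference: -0.00202031 V → -2.020 mV.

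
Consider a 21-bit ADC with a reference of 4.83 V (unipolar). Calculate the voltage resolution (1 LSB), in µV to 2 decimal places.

Full-scale span = 4.83 V.
LSB = 4.83 / 2^21 = 4.83 / 2097152 = 2.30312e-06 V = 2.30 µV.

2.30 µV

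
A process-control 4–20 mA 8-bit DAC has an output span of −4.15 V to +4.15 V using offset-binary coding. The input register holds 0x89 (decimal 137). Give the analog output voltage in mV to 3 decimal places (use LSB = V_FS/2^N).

LSB = 8.3 V / 2^8 = 32.422 mV.
Code 0x89 = 137 decimal.
V_out = (−4.15) + 137 × 0.0324219 V = 0.291797 V.
= 291.797 mV.

291.797 mV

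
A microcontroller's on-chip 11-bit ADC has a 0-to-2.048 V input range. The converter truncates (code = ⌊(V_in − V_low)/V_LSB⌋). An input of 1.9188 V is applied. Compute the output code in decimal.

code 1918

LSB = 2.048 V / 2048 = 1.000 mV.
(V_in − V_low)/LSB = (1.9188 − 0) / 0.001 = 1918.800.
Floor → code 1918.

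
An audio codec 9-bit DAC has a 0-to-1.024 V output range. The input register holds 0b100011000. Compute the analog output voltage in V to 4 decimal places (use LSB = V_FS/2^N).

0.5600 V

LSB = 1.024 V / 2^9 = 2.000 mV.
Code 0b100011000 = 280 decimal.
V_out = 0 + 280 × 0.002 V = 0.56 V.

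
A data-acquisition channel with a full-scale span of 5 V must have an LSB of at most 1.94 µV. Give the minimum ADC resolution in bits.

22 bits

Number of steps required ≥ 5 V / 1.94 µV = 2577319.59.
Need 2^N ≥ 2577319.59; 2^21 = 2097152, 2^22 = 4194304.
Minimum N = 22.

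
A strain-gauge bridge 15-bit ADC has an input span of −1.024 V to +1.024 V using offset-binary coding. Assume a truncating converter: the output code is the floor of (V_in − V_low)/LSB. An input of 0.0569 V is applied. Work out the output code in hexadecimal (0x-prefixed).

code 0x438E (decimal 17294)

Full-scale span = 2.048 V; LSB = 2.048/2^15 = 62.50 µV.
(0.0569 − (−1.024)) / 6.25e-05 = 17294.400 LSBs.
⌊·⌋(17294.400) = 17294.
In hexadecimal (0x-prefixed): 0x438E.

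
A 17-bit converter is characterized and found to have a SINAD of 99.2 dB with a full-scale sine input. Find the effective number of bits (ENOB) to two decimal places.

ENOB = (SINAD − 1.76) / 6.02 = (99.2 − 1.76)/6.02 = 16.186.

16.19 bits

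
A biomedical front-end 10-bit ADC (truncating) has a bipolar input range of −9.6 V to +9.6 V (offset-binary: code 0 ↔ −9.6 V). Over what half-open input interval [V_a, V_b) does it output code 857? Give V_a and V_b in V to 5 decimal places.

LSB = 19.2/2^10 = 18.750 mV.
V_a = V_low + 857·LSB = 6.46875 V; V_b = V_low + 858·LSB = 6.4875 V.

[6.46875 V, 6.48750 V)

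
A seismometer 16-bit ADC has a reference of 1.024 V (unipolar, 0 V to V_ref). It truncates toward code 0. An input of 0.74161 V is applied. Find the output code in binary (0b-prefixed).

Full-scale span = 1.024 V; LSB = 1.024/2^16 = 15.62 µV.
Input sits at 47463.040 steps above V_low.
So the output code is 47463.
In binary (0b-prefixed): 0b1011100101100111.

code 0b1011100101100111 (decimal 47463)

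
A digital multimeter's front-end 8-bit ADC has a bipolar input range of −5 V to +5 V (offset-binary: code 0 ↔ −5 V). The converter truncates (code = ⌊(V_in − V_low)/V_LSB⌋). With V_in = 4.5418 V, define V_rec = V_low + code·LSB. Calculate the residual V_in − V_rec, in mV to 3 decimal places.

10.550 mV

LSB = 10/2^8 = 39.062 mV.
(V_in − V_low)/LSB = (4.5418 − (−5))/0.0390625 = 244.2701 → code 244 (floor).
V_rec = (−5) + 244·0.0390625 = 4.53125 V.
V_in − V_rec = 0.01055 V = 10.550 mV.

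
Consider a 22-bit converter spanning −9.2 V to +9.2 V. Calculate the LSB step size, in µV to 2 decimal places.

Full-scale span = 18.4 V.
LSB = 18.4 / 2^22 = 18.4 / 4194304 = 4.3869e-06 V = 4.39 µV.

4.39 µV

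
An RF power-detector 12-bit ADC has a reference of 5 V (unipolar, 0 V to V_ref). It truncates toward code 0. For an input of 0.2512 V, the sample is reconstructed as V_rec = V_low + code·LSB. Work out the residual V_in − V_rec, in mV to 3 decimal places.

LSB = 5/2^12 = 1.221 mV.
(0.2512 − 0)/0.0012207 = 205.7830; ⌊·⌋ gives code 205.
V_rec = 0 + 205·0.0012207 = 0.25024414 V.
Difference: 0.000955859 V → 0.956 mV.

0.956 mV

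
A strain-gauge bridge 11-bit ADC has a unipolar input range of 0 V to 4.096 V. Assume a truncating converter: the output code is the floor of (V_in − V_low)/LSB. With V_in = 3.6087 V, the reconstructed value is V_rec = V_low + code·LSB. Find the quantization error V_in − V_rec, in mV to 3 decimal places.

Step size: 4.096 V ÷ 2^11 = 2.000 mV.
(V_in − V_low)/LSB = (3.6087 − 0)/0.002 = 1804.3500 → code 1804 (floor).
Code 1804 maps back to 0 + 1804×0.002 V = 3.608 V.
V_in − V_rec = 0.0007 V = 0.700 mV.

0.700 mV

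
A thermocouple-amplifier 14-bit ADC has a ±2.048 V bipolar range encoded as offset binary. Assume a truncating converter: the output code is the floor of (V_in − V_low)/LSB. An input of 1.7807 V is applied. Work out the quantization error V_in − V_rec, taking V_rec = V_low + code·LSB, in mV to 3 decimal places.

Step size: 4.096 V ÷ 2^14 = 250.00 µV.
(V_in − V_low)/LSB = (1.7807 − (−2.048))/0.00025 = 15314.8000 → code 15314 (floor).
Reconstructed: 1.7805 V.
Difference: 0.0002 V → 0.200 mV.

0.200 mV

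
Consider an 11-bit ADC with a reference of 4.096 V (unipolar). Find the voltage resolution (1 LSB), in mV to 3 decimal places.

2.000 mV

Full-scale span = 4.096 V.
LSB = 4.096 / 2^11 = 4.096 / 2048 = 0.002 V = 2.000 mV.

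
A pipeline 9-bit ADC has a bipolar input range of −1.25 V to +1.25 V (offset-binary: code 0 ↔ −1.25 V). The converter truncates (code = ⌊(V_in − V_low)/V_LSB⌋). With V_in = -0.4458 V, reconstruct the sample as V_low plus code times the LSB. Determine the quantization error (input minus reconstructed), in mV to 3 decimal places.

LSB = 2.5/2^9 = 4.883 mV.
(-0.4458 − (−1.25))/0.00488281 = 164.7002; ⌊·⌋ gives code 164.
Reconstructed: -0.44921875 V.
Error = -0.4458 − (−0.44921875) = 0.00341875 V = 3.419 mV.

3.419 mV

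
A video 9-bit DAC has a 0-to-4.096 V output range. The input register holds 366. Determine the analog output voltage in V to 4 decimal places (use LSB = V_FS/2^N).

2.9280 V

LSB = 4.096 V / 2^9 = 8.000 mV.
V_out = 0 + 366 × 0.008 V = 2.928 V.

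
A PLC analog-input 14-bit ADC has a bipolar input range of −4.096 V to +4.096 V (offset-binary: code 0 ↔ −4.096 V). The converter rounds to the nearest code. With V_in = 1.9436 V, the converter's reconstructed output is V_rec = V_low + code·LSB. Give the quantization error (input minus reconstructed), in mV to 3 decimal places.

LSB = 8.192/2^14 = 0.500 mV.
(V_in − V_low)/LSB = (1.9436 − (−4.096))/0.0005 = 12079.2000 → code 12079 (round).
Reconstructed: 1.9435 V.
Error = 1.9436 − 1.9435 = 0.0001 V = 0.100 mV.

0.100 mV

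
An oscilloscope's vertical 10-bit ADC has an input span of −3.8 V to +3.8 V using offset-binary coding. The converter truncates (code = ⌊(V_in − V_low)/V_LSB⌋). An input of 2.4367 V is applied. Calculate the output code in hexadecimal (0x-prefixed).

LSB = 7.6 V / 1024 = 7.422 mV.
(2.4367 − (−3.8)) / 0.00742187 = 840.313 LSBs.
⌊·⌋(840.313) = 840.
In hexadecimal (0x-prefixed): 0x348.

code 0x348 (decimal 840)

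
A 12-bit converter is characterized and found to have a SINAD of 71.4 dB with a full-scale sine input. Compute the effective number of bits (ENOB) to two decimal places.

ENOB = (SINAD − 1.76) / 6.02 = (71.4 − 1.76)/6.02 = 11.568.

11.57 bits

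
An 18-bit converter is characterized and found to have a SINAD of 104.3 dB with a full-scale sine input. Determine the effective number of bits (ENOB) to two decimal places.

17.03 bits

ENOB = (SINAD − 1.76) / 6.02 = (104.3 − 1.76)/6.02 = 17.033.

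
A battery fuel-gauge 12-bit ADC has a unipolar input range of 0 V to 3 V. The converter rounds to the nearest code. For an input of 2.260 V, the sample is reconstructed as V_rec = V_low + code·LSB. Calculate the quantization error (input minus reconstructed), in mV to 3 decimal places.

-0.254 mV

One LSB is 3 V / 4096 = 0.732 mV.
Scaled input = 3085.6533 LSBs, so code = 3086.
V_rec = 0 + 3086·0.000732422 = 2.2602539 V.
Error = 2.260 − 2.2602539 = -0.000253906 V = -0.254 mV.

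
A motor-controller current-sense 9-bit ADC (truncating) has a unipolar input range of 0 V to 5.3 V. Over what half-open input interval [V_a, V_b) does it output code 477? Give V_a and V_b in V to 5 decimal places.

LSB = 5.3/2^9 = 10.352 mV.
V_a = V_low + 477·LSB = 4.9377 V; V_b = V_low + 478·LSB = 4.94805 V.

[4.93770 V, 4.94805 V)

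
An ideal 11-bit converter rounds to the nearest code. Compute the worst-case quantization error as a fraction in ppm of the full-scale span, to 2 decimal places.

Rounding → worst-case error = ½ LSB = V_FS/2^12, so 1e+06/4096 = 244.141 ppm of full scale.

244.14 ppm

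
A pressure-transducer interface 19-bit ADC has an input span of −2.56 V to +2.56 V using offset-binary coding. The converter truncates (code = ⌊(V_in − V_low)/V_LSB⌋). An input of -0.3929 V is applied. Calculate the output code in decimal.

LSB = 5.12 V / 524288 = 9.77 µV.
(-0.3929 − (−2.56)) / 9.76563e-06 = 221911.040 LSBs.
So the output code is 221911.

code 221911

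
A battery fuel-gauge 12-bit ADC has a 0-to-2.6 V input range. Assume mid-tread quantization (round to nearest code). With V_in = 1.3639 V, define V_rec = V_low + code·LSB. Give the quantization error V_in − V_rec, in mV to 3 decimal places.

-0.211 mV

One LSB is 2.6 V / 4096 = 0.635 mV.
(1.3639 − 0)/0.000634766 = 2148.6671; round gives code 2149.
Reconstructed: 1.3641113 V.
V_in − V_rec = -0.000211328 V = -0.211 mV.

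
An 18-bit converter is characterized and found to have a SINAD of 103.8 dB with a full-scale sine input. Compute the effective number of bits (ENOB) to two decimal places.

16.95 bits

ENOB = (SINAD − 1.76) / 6.02 = (103.8 − 1.76)/6.02 = 16.950.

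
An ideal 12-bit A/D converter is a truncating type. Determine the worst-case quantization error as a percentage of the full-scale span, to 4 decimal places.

0.0244 %

Truncating → worst-case error = 1 LSB = V_FS/2^12, so 100/4096 = 0.0244141 % of full scale.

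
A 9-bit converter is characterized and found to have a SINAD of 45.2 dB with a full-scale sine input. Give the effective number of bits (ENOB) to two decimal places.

7.22 bits

ENOB = (SINAD − 1.76) / 6.02 = (45.2 − 1.76)/6.02 = 7.216.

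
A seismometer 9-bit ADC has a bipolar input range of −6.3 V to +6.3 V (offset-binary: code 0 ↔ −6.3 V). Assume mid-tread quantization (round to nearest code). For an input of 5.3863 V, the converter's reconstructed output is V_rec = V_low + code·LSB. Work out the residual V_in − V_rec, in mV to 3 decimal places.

LSB = 12.6/2^9 = 24.609 mV.
Scaled input = 474.8719 LSBs, so code = 475.
Reconstructed: 5.3894531 V.
Difference: -0.00315313 V → -3.153 mV.

-3.153 mV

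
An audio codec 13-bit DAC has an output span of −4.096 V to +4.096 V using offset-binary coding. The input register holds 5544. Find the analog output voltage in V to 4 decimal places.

LSB = 8.192 V / 2^13 = 1.000 mV.
V_out = (−4.096) + 5544 × 0.001 V = 1.448 V.

1.4480 V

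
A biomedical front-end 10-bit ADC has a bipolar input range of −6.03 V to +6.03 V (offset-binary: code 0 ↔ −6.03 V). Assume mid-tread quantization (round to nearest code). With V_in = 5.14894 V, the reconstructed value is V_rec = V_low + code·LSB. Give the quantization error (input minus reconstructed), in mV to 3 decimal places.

One LSB is 12.06 V / 1024 = 11.777 mV.
(5.14894 − (−6.03))/0.0117773 = 949.1903; round gives code 949.
V_rec = (−6.03) + 949·0.0117773 = 5.1466992 V.
V_in − V_rec = 0.00224078 V = 2.241 mV.

2.241 mV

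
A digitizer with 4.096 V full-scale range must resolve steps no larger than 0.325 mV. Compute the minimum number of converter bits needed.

14 bits

Number of steps required ≥ 4.096 V / 0.325 mV = 12603.08.
Need 2^N ≥ 12603.08; 2^13 = 8192, 2^14 = 16384.
Minimum N = 14.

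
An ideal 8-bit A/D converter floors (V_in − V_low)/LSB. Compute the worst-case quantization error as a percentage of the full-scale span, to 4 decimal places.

Truncating → worst-case error = 1 LSB = V_FS/2^8, so 100/256 = 0.390625 % of full scale.

0.3906 %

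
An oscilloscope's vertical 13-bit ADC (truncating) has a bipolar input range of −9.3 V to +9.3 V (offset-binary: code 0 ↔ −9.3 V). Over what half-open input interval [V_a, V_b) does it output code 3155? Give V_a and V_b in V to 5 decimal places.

[-2.13655 V, -2.13428 V)

LSB = 18.6/2^13 = 2.271 mV.
V_a = V_low + 3155·LSB = -2.13655 V; V_b = V_low + 3156·LSB = -2.13428 V.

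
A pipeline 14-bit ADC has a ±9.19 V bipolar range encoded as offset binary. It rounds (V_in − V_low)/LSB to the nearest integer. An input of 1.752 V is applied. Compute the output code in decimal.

LSB = 18.38 V / 16384 = 1.122 mV.
(V_in − V_low)/LSB = (1.752 − (−9.19)) / 0.00112183 = 9753.739.
Round → code 9754.

code 9754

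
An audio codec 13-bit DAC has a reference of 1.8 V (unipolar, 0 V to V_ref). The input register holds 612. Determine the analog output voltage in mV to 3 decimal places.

134.473 mV

LSB = 1.8 V / 2^13 = 219.73 µV.
V_out = 0 + 612 × 0.000219727 V = 0.134473 V.
= 134.473 mV.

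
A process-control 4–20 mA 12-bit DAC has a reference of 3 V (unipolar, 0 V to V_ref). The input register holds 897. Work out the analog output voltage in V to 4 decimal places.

LSB = 3 V / 2^12 = 0.732 mV.
V_out = 0 + 897 × 0.000732422 V = 0.656982 V.

0.6570 V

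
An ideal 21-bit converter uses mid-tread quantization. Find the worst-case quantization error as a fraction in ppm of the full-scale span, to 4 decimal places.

0.2384 ppm

Rounding → worst-case error = ½ LSB = V_FS/2^22, so 1e+06/4194304 = 0.238419 ppm of full scale.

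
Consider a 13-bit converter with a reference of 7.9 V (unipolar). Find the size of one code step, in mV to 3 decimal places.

Full-scale span = 7.9 V.
LSB = 7.9 / 2^13 = 7.9 / 8192 = 0.000964355 V = 0.964 mV.

0.964 mV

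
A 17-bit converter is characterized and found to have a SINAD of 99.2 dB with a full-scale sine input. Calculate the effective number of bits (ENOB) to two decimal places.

16.19 bits

ENOB = (SINAD − 1.76) / 6.02 = (99.2 − 1.76)/6.02 = 16.186.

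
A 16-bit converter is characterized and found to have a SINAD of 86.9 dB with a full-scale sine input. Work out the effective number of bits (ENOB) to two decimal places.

14.14 bits

ENOB = (SINAD − 1.76) / 6.02 = (86.9 − 1.76)/6.02 = 14.143.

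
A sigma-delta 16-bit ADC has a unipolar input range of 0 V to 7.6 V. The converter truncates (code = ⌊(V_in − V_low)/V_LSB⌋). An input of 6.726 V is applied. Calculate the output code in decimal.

code 57999

With 65536 levels over 7.6 V, one step is 115.97 µV.
(V_in − V_low)/LSB = (6.726 − 0) / 0.000115967 = 57999.360.
⌊·⌋(57999.360) = 57999.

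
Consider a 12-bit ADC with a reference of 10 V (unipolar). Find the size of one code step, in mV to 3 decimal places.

Full-scale span = 10 V.
LSB = 10 / 2^12 = 10 / 4096 = 0.00244141 V = 2.441 mV.

2.441 mV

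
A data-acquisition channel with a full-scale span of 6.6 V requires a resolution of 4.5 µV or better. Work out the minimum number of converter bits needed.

21 bits

Number of steps required ≥ 6.6 V / 4.5 µV = 1466666.67.
Need 2^N ≥ 1466666.67; 2^20 = 1048576, 2^21 = 2097152.
Minimum N = 21.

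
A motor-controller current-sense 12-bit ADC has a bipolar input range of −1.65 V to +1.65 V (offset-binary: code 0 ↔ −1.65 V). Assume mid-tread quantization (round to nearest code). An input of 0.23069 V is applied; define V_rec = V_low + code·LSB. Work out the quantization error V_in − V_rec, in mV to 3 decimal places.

LSB = 3.3/2^12 = 0.806 mV.
(0.23069 − (−1.65))/0.000805664 = 2334.3352; round gives code 2334.
V_rec = (−1.65) + 2334·0.000805664 = 0.23041992 V.
Error = 0.23069 − 0.23041992 = 0.000270078 V = 0.270 mV.

0.270 mV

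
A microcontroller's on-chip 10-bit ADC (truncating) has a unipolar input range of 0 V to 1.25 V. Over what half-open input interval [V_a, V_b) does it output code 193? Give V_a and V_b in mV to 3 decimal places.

[235.596 mV, 236.816 mV)

LSB = 1.25/2^10 = 1.221 mV.
V_a = V_low + 193·LSB = 0.235596 V; V_b = V_low + 194·LSB = 0.236816 V.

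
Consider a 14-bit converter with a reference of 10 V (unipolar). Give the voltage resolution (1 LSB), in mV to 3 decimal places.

0.610 mV

Full-scale span = 10 V.
LSB = 10 / 2^14 = 10 / 16384 = 0.000610352 V = 0.610 mV.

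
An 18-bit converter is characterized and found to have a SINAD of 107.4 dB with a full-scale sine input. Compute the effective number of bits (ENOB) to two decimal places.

ENOB = (SINAD − 1.76) / 6.02 = (107.4 − 1.76)/6.02 = 17.548.

17.55 bits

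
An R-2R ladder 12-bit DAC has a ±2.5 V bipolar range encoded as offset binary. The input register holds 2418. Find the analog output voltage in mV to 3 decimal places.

451.660 mV

LSB = 5 V / 2^12 = 1.221 mV.
V_out = (−2.5) + 2418 × 0.0012207 V = 0.45166 V.
= 451.660 mV.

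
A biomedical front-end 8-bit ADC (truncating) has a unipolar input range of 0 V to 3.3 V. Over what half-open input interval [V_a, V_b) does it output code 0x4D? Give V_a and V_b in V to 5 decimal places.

LSB = 3.3/2^8 = 12.891 mV.
Code 0x4D = 77 decimal.
V_a = V_low + 77·LSB = 0.992578 V; V_b = V_low + 78·LSB = 1.00547 V.

[0.99258 V, 1.00547 V)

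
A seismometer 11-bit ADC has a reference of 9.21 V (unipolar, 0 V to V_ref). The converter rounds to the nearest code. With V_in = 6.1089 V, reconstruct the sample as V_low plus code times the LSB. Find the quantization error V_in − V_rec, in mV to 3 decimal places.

LSB = 9.21/2^11 = 4.497 mV.
Scaled input = 1358.4177 LSBs, so code = 1358.
Code 1358 maps back to 0 + 1358×0.00449707 V = 6.1070215 V.
Difference: 0.00187852 V → 1.879 mV.

1.879 mV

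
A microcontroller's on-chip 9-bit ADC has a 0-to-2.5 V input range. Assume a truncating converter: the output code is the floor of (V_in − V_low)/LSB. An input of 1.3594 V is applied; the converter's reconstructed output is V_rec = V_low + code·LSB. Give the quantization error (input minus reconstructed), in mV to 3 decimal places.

One LSB is 2.5 V / 512 = 4.883 mV.
(V_in − V_low)/LSB = (1.3594 − 0)/0.00488281 = 278.4051 → code 278 (floor).
Code 278 maps back to 0 + 278×0.00488281 V = 1.3574219 V.
Difference: 0.00197812 V → 1.978 mV.

1.978 mV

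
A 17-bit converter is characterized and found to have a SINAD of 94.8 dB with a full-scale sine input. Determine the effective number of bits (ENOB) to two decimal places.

15.46 bits

ENOB = (SINAD − 1.76) / 6.02 = (94.8 − 1.76)/6.02 = 15.455.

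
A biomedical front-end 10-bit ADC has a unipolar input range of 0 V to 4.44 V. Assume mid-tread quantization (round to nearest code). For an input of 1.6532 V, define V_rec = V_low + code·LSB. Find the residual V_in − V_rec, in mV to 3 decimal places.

One LSB is 4.44 V / 1024 = 4.336 mV.
(V_in − V_low)/LSB = (1.6532 − 0)/0.00433594 = 381.2786 → code 381 (round).
V_rec = 0 + 381·0.00433594 = 1.6519922 V.
Difference: 0.00120781 V → 1.208 mV.

1.208 mV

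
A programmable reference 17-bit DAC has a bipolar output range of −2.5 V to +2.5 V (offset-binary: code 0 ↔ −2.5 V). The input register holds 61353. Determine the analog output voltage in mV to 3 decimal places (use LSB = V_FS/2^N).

LSB = 5 V / 2^17 = 38.15 µV.
V_out = (−2.5) + 61353 × 3.8147e-05 V = -0.159569 V.
= -159.569 mV.

-159.569 mV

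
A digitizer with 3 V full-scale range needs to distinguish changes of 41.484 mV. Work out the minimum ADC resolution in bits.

Number of steps required ≥ 3 V / 41.484 mV = 72.32.
Need 2^N ≥ 72.32; 2^6 = 64, 2^7 = 128.
Minimum N = 7.

7 bits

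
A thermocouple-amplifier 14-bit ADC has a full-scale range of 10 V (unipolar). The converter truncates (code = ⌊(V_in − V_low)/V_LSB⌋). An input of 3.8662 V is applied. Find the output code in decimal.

code 6334

With 16384 levels over 10 V, one step is 0.610 mV.
(3.8662 − 0) / 0.000610352 = 6334.382 LSBs.
⌊·⌋(6334.382) = 6334.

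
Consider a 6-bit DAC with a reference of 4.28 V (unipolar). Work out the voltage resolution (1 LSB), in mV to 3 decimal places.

66.875 mV

Full-scale span = 4.28 V.
LSB = 4.28 / 2^6 = 4.28 / 64 = 0.066875 V = 66.875 mV.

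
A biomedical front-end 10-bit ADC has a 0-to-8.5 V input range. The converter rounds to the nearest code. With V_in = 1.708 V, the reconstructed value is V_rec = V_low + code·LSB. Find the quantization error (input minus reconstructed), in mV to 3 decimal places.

One LSB is 8.5 V / 1024 = 8.301 mV.
(1.708 − 0)/0.00830078 = 205.7638; round gives code 206.
V_rec = 0 + 206·0.00830078 = 1.7099609 V.
Difference: -0.00196094 V → -1.961 mV.

-1.961 mV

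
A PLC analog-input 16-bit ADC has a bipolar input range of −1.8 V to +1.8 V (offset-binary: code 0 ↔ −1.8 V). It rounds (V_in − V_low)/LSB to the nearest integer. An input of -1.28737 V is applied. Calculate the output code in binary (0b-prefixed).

LSB = 3.6 V / 65536 = 54.93 µV.
(-1.28737 − (−1.8)) / 5.49316e-05 = 9332.144 LSBs.
round(9332.144) = 9332.
In binary (0b-prefixed): 0b10010001110100.

code 0b10010001110100 (decimal 9332)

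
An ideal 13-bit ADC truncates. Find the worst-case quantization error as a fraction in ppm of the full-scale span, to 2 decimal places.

122.07 ppm

Truncating → worst-case error = 1 LSB = V_FS/2^13, so 1e+06/8192 = 122.07 ppm of full scale.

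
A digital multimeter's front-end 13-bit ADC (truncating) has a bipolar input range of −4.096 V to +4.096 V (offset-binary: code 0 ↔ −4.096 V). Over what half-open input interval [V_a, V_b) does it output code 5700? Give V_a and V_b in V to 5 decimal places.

LSB = 8.192/2^13 = 1.000 mV.
V_a = V_low + 5700·LSB = 1.604 V; V_b = V_low + 5701·LSB = 1.605 V.

[1.60400 V, 1.60500 V)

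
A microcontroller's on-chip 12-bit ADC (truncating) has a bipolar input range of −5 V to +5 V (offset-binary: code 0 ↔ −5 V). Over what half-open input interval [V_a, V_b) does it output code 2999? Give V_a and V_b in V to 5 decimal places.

LSB = 10/2^12 = 2.441 mV.
V_a = V_low + 2999·LSB = 2.32178 V; V_b = V_low + 3000·LSB = 2.32422 V.

[2.32178 V, 2.32422 V)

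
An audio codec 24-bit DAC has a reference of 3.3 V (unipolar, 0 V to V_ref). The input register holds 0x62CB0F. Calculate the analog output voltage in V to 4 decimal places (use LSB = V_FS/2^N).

1.2735 V

LSB = 3.3 V / 2^24 = 0.20 µV.
Code 0x62CB0F = 6474511 decimal.
V_out = 0 + 6474511 × 1.96695e-07 V = 1.27351 V.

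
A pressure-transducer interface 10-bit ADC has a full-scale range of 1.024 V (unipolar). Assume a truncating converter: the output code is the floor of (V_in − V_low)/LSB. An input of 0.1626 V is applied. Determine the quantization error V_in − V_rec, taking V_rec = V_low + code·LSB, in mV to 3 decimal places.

Step size: 1.024 V ÷ 2^10 = 1.000 mV.
(V_in − V_low)/LSB = (0.1626 − 0)/0.001 = 162.6000 → code 162 (floor).
Code 162 maps back to 0 + 162×0.001 V = 0.162 V.
Difference: 0.0006 V → 0.600 mV.

0.600 mV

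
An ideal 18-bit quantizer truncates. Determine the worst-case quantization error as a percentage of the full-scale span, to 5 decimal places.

0.00038 %

Truncating → worst-case error = 1 LSB = V_FS/2^18, so 100/262144 = 0.00038147 % of full scale.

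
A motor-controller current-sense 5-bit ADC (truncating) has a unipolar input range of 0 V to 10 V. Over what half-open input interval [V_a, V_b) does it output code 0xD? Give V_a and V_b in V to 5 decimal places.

[4.06250 V, 4.37500 V)

LSB = 10/2^5 = 312.500 mV.
Code 0xD = 13 decimal.
V_a = V_low + 13·LSB = 4.0625 V; V_b = V_low + 14·LSB = 4.375 V.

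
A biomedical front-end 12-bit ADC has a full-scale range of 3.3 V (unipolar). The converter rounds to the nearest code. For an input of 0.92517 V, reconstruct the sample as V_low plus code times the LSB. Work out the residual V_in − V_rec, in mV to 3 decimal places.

LSB = 3.3/2^12 = 0.806 mV.
Scaled input = 1148.3322 LSBs, so code = 1148.
Code 1148 maps back to 0 + 1148×0.000805664 V = 0.92490234 V.
Difference: 0.000267656 V → 0.268 mV.

0.268 mV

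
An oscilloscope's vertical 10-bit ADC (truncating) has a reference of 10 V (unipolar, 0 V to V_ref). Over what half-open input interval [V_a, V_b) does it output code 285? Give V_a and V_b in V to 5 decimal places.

LSB = 10/2^10 = 9.766 mV.
V_a = V_low + 285·LSB = 2.7832 V; V_b = V_low + 286·LSB = 2.79297 V.

[2.78320 V, 2.79297 V)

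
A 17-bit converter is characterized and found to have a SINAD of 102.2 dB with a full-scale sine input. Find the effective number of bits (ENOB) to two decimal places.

ENOB = (SINAD − 1.76) / 6.02 = (102.2 − 1.76)/6.02 = 16.684.

16.68 bits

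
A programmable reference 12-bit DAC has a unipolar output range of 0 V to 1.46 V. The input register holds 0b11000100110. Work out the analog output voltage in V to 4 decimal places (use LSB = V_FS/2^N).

0.5610 V

LSB = 1.46 V / 2^12 = 356.45 µV.
Code 0b11000100110 = 1574 decimal.
V_out = 0 + 1574 × 0.000356445 V = 0.561045 V.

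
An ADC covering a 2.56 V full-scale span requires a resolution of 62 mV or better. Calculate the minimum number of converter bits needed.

6 bits

Number of steps required ≥ 2.56 V / 62 mV = 41.29.
Need 2^N ≥ 41.29; 2^5 = 32, 2^6 = 64.
Minimum N = 6.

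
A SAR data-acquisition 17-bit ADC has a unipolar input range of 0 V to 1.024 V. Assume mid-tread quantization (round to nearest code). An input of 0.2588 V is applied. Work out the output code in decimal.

Full-scale span = 1.024 V; LSB = 1.024/2^17 = 7.81 µV.
Input sits at 33126.400 steps above V_low.
Round → code 33126.

code 33126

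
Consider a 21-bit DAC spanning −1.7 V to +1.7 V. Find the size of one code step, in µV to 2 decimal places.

1.62 µV

Full-scale span = 3.4 V.
LSB = 3.4 / 2^21 = 3.4 / 2097152 = 1.62125e-06 V = 1.62 µV.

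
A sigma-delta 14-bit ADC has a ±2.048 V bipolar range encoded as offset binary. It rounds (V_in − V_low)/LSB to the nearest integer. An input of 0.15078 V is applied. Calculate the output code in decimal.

code 8795

With 16384 levels over 4.096 V, one step is 250.00 µV.
(0.15078 − (−2.048)) / 0.00025 = 8795.120 LSBs.
Round → code 8795.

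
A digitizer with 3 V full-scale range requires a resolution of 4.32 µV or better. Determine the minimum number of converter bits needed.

20 bits

Number of steps required ≥ 3 V / 4.32 µV = 694444.44.
Need 2^N ≥ 694444.44; 2^19 = 524288, 2^20 = 1048576.
Minimum N = 20.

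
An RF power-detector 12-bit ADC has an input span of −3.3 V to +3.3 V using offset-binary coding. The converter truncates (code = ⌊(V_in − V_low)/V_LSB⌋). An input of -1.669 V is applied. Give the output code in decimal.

code 1012

With 4096 levels over 6.6 V, one step is 1.611 mV.
(-1.669 − (−3.3)) / 0.00161133 = 1012.208 LSBs.
Floor → code 1012.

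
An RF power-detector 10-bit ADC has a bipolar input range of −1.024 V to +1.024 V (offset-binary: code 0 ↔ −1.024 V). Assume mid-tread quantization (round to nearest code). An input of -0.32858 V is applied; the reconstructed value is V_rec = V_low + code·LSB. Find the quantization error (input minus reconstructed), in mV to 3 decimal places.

Step size: 2.048 V ÷ 2^10 = 2.000 mV.
Scaled input = 347.7100 LSBs, so code = 348.
Reconstructed: -0.328 V.
Error = -0.32858 − (−0.328) = -0.00058 V = -0.580 mV.

-0.580 mV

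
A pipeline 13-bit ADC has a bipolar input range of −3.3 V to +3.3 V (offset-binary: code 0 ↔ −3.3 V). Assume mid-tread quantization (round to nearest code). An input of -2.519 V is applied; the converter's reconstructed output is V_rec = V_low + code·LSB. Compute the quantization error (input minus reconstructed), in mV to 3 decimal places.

0.312 mV

LSB = 6.6/2^13 = 0.806 mV.
(V_in − V_low)/LSB = (-2.519 − (−3.3))/0.000805664 = 969.3867 → code 969 (round).
Reconstructed: -2.5193115 V.
V_in − V_rec = 0.000311523 V = 0.312 mV.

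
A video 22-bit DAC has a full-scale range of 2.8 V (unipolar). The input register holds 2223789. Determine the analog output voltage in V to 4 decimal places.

LSB = 2.8 V / 2^22 = 0.67 µV.
V_out = 0 + 2223789 × 6.67572e-07 V = 1.48454 V.

1.4845 V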